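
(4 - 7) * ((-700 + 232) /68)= 351 /17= 20.65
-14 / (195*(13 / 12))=-56 / 845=-0.07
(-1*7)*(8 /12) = -14 /3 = -4.67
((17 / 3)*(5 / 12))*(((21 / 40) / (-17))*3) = -7 / 32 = -0.22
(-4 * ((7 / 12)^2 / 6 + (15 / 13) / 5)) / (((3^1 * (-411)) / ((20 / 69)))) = 16145 / 59724054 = 0.00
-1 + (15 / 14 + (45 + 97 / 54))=8858 / 189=46.87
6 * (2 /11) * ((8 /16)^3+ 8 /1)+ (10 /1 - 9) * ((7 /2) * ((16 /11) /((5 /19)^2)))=45307 /550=82.38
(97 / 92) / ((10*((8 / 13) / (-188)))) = -59267 / 1840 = -32.21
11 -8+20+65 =88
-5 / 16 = -0.31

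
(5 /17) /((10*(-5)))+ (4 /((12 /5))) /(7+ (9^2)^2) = -9427 /1674840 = -0.01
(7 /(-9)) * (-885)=2065 /3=688.33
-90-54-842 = -986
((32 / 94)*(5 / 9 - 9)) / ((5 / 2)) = -2432 / 2115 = -1.15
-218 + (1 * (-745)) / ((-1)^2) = -963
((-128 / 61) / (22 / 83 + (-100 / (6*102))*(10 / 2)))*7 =11378304 / 427549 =26.61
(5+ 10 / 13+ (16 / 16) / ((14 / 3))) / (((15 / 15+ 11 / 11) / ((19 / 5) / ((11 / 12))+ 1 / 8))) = 186021 / 14560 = 12.78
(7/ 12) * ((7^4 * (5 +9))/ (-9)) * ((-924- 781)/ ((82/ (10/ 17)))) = 1002957725/ 37638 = 26647.48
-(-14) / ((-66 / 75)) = -175 / 11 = -15.91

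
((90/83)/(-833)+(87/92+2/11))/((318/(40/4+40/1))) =1969912975/11125018212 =0.18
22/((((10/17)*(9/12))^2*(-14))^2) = 7349848/2480625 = 2.96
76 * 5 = 380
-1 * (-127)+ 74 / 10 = 672 / 5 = 134.40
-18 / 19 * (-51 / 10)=4.83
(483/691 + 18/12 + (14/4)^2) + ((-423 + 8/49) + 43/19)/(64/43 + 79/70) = -146.26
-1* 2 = -2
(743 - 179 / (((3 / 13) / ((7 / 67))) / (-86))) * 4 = 30849.69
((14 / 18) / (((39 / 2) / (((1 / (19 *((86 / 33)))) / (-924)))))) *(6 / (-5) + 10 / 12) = 11 / 34412040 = 0.00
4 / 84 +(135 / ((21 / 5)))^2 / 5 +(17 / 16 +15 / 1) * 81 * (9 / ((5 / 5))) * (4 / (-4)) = -27054779 / 2352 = -11502.88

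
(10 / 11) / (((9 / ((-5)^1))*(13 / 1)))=-50 / 1287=-0.04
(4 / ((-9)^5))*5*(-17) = 340 / 59049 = 0.01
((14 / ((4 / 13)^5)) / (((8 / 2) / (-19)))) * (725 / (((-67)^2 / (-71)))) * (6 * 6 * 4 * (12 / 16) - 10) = 124554905859475 / 4596736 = 27096380.10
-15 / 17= -0.88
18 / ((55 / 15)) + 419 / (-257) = 3.28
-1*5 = -5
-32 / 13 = -2.46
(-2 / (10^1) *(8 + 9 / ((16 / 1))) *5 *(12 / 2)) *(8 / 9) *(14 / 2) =-959 / 3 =-319.67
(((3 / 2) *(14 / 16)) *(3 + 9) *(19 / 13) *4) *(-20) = -23940 / 13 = -1841.54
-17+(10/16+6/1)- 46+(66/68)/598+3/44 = -25185539/447304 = -56.31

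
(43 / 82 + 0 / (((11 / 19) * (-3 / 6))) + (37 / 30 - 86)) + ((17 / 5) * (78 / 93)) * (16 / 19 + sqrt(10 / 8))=-5929129 / 72447 + 221 * sqrt(5) / 155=-78.65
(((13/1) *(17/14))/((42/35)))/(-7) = -1105/588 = -1.88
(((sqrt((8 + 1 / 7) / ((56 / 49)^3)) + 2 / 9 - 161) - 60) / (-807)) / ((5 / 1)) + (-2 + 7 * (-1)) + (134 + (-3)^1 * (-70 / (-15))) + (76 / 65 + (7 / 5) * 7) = 11521379 / 94419 - 7 * sqrt(114) / 129120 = 122.02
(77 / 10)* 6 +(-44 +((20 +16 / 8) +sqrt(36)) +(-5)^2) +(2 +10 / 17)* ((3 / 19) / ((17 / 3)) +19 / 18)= 58.00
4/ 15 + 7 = 109/ 15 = 7.27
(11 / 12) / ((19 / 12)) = 11 / 19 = 0.58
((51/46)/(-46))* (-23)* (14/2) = 3.88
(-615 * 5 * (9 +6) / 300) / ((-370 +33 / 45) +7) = 9225 / 21736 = 0.42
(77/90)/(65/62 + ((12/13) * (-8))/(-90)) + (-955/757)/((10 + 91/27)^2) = 3032756458712/4044871529997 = 0.75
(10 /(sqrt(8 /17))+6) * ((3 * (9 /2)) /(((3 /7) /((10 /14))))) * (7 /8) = 945 /8+1575 * sqrt(34) /32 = 405.12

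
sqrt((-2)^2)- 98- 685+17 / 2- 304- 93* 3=-2711 / 2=-1355.50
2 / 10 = 1 / 5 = 0.20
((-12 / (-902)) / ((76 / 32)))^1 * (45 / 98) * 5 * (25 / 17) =135000 / 7137977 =0.02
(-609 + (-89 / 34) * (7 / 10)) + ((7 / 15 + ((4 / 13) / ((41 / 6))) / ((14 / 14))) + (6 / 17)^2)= -5639566513 / 9242220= -610.20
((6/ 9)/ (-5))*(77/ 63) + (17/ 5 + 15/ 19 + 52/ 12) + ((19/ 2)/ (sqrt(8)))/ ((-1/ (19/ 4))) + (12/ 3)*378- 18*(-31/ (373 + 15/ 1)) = 757261897/ 497610- 361*sqrt(2)/ 32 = 1505.84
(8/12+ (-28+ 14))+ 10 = -10/3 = -3.33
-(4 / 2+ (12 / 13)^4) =-77858 / 28561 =-2.73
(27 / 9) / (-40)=-3 / 40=-0.08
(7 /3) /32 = 7 /96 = 0.07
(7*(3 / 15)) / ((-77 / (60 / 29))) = -12 / 319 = -0.04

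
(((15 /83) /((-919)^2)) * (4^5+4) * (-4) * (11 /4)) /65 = -33924 /911281319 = -0.00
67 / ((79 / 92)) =6164 / 79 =78.03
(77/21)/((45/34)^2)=12716/6075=2.09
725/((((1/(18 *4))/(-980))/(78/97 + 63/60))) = -94849552.58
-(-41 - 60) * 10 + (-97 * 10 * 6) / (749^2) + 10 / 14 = 567005905 / 561001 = 1010.70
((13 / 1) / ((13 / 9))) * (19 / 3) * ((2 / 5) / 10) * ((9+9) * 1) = 1026 / 25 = 41.04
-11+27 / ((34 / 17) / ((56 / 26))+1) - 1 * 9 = -6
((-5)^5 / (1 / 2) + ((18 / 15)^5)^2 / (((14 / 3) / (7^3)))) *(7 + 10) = -962045169338 / 9765625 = -98513.43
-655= -655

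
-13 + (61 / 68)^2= -56391 / 4624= -12.20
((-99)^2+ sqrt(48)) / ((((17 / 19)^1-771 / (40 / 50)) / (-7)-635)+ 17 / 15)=-78211980 / 3960601-31920 * sqrt(3) / 3960601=-19.76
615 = 615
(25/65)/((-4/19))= -95/52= -1.83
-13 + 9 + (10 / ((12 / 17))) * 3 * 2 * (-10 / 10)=-89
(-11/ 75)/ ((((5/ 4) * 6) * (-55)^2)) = -2/ 309375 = -0.00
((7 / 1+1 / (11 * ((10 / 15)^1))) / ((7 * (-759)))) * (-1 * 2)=157 / 58443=0.00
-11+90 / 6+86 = 90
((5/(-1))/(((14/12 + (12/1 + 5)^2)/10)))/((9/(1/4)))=-25/5223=-0.00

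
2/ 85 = 0.02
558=558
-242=-242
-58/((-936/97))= 2813/468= 6.01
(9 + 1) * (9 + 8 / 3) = 350 / 3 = 116.67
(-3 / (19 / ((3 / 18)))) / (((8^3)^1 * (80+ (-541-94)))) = 1 / 10798080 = 0.00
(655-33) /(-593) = -622 /593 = -1.05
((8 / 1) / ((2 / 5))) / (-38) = -10 / 19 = -0.53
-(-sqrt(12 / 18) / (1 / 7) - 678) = 7 * sqrt(6) / 3 +678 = 683.72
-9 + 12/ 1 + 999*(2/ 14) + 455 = 600.71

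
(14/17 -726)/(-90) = 6164/765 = 8.06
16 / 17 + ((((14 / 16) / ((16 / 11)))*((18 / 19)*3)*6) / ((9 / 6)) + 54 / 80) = 218477 / 25840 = 8.45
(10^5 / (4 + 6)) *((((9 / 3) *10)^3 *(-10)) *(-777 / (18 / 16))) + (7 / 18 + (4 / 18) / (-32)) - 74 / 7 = 1864799999989.81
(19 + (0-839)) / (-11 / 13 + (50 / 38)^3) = -18279235 / 31919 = -572.68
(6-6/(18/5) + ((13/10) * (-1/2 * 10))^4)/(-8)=-85891/384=-223.67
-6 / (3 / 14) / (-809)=28 / 809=0.03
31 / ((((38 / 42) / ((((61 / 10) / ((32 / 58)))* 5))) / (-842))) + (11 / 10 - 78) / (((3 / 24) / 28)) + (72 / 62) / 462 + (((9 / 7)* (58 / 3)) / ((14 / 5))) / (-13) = -532255925435099 / 330169840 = -1612067.07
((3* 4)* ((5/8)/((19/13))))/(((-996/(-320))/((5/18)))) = 6500/14193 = 0.46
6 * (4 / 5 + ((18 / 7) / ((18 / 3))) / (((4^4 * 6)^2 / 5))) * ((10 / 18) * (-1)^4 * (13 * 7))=242.67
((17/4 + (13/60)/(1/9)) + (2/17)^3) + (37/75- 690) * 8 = -5509.85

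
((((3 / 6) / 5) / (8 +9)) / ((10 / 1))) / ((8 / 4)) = 1 / 3400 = 0.00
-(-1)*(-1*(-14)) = 14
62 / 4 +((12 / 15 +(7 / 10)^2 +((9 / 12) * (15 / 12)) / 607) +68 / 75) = 17.70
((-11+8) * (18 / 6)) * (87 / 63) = -87 / 7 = -12.43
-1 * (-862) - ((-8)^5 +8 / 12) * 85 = 2786085.33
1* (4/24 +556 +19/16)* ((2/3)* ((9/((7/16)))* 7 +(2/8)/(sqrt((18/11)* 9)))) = 26753* sqrt(22)/5184 +53506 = 53530.21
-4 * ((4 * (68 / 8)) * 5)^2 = -115600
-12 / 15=-4 / 5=-0.80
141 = 141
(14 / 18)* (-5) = -3.89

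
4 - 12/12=3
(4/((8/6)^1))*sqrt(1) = 3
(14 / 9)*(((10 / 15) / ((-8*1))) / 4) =-7 / 216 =-0.03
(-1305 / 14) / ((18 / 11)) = -1595 / 28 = -56.96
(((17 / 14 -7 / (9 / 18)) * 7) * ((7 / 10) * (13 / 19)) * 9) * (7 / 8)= -1026207 / 3040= -337.57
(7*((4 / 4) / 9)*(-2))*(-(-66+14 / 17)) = -101.39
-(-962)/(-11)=-962/11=-87.45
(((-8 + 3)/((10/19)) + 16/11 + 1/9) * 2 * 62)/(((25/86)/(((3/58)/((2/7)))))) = -14659001/23925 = -612.71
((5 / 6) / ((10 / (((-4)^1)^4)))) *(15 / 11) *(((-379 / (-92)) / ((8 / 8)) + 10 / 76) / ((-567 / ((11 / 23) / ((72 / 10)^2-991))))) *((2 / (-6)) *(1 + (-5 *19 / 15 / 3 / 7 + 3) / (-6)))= -515216000 / 25289120853927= -0.00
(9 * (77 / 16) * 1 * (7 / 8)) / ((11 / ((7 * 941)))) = 2904867 / 128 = 22694.27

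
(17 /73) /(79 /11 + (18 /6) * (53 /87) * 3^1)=0.02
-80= -80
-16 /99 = -0.16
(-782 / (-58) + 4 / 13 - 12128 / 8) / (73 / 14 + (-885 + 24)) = 7928662 / 4516837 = 1.76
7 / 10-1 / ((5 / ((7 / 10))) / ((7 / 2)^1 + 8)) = -91 / 100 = -0.91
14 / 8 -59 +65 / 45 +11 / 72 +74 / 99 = -14495 / 264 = -54.91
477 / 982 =0.49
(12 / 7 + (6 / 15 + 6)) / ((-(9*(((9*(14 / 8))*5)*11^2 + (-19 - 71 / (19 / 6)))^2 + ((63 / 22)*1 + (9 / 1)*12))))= -18044224 / 1801434187887705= -0.00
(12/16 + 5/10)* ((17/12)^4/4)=1.26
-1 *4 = -4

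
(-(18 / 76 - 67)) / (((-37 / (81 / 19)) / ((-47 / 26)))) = 9658359 / 694564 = 13.91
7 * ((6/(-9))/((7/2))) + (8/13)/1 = -28/39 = -0.72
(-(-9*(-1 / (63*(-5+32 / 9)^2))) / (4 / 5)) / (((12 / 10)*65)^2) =-45 / 3198832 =-0.00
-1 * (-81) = 81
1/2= 0.50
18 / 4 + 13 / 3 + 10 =113 / 6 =18.83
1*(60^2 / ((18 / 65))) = 13000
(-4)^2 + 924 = 940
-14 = -14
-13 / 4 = -3.25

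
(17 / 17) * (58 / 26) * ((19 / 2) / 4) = 5.30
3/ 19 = 0.16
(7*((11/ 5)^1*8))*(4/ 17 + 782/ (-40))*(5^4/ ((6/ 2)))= -8427650/ 17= -495744.12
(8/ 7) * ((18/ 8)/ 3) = 6/ 7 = 0.86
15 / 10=3 / 2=1.50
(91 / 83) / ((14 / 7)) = 91 / 166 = 0.55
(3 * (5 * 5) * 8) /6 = 100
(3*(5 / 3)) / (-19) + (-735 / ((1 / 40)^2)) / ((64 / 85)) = -29675630 / 19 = -1561875.26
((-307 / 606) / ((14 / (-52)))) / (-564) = -3991 / 1196244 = -0.00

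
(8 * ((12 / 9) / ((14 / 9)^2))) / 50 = 108 / 1225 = 0.09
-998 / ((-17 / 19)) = 18962 / 17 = 1115.41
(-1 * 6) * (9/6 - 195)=1161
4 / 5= 0.80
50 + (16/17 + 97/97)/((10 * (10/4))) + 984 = 439483/425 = 1034.08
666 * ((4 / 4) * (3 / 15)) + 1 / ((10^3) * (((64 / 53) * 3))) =25574453 / 192000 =133.20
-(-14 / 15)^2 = -196 / 225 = -0.87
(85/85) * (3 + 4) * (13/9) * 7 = 637/9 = 70.78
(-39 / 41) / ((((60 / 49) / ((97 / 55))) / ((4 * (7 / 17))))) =-432523 / 191675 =-2.26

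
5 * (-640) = -3200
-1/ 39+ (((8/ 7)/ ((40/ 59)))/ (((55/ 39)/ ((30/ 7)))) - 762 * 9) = -720274351/ 105105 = -6852.90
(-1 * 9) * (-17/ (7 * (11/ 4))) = 612/ 77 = 7.95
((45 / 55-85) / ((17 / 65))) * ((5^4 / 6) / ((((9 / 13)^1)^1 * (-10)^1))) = 48904375 / 10098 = 4842.98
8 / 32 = 1 / 4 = 0.25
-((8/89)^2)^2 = -4096/62742241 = -0.00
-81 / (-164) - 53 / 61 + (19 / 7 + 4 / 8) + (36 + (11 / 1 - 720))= -46930011 / 70028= -670.16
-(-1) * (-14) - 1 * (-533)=519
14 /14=1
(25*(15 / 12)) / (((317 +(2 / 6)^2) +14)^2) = 405 / 1420864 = 0.00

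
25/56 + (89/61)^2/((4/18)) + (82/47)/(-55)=5383280613/538651960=9.99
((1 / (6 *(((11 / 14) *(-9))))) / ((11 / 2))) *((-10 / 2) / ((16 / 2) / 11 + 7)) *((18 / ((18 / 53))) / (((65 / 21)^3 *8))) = 127253 / 205419500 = 0.00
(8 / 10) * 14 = 56 / 5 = 11.20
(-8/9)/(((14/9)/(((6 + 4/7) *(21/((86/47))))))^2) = -189306882/90601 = -2089.46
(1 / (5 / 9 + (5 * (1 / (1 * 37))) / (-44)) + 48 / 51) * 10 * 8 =6057664 / 27523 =220.09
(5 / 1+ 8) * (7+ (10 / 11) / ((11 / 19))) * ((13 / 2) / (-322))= -175253 / 77924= -2.25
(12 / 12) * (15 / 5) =3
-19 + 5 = -14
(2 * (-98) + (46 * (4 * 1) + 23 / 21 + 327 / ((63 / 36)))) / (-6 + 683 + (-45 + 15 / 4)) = 14780 / 53403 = 0.28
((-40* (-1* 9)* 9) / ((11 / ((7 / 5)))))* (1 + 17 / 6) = 17388 / 11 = 1580.73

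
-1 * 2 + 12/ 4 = 1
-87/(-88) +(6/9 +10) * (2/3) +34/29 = 212963/22968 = 9.27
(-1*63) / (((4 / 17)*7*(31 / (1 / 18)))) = -17 / 248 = -0.07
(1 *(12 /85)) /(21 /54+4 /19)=4104 /17425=0.24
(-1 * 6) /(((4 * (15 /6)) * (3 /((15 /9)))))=-1 /3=-0.33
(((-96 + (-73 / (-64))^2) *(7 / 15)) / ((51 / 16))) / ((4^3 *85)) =-2715209 / 1065369600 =-0.00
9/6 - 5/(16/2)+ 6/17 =167/136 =1.23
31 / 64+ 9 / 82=1559 / 2624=0.59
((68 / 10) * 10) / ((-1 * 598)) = -34 / 299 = -0.11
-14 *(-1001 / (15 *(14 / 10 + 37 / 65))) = 474.43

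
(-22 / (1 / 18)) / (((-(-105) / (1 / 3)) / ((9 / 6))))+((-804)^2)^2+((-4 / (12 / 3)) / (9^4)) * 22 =95953821782000764 / 229635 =417853645054.11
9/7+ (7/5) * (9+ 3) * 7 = 4161/35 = 118.89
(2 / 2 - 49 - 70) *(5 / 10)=-59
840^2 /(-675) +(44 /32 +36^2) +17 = 6457 /24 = 269.04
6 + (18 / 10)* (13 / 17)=7.38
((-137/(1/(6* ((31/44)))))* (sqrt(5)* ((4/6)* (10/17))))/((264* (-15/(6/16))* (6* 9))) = 4247* sqrt(5)/10663488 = 0.00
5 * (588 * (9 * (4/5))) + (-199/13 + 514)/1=281667/13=21666.69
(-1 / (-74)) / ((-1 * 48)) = -1 / 3552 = -0.00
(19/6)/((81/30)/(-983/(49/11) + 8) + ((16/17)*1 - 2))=-52105/17631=-2.96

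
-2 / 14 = -1 / 7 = -0.14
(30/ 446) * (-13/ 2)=-195/ 446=-0.44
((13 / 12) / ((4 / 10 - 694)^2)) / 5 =65 / 144324288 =0.00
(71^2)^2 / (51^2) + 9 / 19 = 482845348 / 49419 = 9770.44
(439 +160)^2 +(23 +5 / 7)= 2511773 / 7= 358824.71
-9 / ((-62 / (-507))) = -73.60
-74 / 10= -37 / 5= -7.40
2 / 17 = 0.12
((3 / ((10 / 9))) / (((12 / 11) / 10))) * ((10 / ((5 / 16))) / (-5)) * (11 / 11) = -158.40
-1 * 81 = -81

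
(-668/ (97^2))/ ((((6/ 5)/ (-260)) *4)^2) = -208.30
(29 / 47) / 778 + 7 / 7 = 36595 / 36566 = 1.00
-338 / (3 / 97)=-32786 / 3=-10928.67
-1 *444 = -444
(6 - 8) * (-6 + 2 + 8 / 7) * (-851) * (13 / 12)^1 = -110630 / 21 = -5268.10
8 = 8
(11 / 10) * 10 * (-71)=-781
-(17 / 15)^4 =-83521 / 50625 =-1.65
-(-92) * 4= 368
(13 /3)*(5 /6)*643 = 41795 /18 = 2321.94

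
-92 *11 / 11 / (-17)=5.41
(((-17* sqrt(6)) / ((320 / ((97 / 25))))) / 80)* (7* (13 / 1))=-150059* sqrt(6) / 640000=-0.57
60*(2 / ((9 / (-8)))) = -320 / 3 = -106.67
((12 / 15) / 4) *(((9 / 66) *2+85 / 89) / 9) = 1202 / 44055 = 0.03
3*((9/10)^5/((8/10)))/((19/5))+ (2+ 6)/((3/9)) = 7473147/304000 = 24.58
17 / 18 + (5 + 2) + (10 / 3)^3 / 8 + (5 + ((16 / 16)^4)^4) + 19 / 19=1057 / 54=19.57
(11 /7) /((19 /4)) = 0.33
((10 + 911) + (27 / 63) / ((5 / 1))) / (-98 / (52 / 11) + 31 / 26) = -209547 / 4445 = -47.14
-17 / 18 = -0.94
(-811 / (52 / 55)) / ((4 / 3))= -133815 / 208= -643.34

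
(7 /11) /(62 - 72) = -7 /110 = -0.06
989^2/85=978121/85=11507.31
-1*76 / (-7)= 76 / 7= 10.86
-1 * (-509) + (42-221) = 330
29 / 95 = 0.31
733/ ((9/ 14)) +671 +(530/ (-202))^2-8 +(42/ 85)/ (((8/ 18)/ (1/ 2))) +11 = 56863295921/ 31215060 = 1821.66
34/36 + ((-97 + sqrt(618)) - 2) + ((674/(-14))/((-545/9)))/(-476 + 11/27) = -86466026513/881791470 + sqrt(618) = -73.20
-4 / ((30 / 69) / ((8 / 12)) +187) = -0.02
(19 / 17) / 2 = 19 / 34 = 0.56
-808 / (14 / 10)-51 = -628.14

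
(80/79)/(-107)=-0.01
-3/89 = -0.03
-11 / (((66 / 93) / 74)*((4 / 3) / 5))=-17205 / 4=-4301.25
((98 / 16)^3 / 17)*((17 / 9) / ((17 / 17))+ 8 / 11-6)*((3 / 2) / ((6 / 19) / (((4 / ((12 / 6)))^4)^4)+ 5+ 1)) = -4792549664 / 419129271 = -11.43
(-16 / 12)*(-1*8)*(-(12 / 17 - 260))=141056 / 51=2765.80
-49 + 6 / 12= -97 / 2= -48.50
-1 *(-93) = 93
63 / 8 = 7.88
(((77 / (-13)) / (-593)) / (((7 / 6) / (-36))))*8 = -19008 / 7709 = -2.47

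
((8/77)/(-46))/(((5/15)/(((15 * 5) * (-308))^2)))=-83160000/23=-3615652.17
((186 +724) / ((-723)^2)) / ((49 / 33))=1430 / 1219701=0.00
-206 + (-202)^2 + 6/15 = 202992/5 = 40598.40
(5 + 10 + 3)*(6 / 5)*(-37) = -3996 / 5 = -799.20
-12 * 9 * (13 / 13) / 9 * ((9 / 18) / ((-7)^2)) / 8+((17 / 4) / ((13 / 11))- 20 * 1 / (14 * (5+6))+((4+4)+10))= 150307 / 7007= 21.45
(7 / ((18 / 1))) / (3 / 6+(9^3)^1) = 7 / 13131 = 0.00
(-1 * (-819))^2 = 670761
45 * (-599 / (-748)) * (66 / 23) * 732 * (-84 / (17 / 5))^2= 5220838476000 / 112999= 46202519.28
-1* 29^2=-841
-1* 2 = -2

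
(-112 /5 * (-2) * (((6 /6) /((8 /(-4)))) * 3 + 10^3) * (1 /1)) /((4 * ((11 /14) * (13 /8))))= 6262592 /715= 8758.87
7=7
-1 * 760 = -760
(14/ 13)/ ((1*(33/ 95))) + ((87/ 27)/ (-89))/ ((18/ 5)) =6371245/ 2061774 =3.09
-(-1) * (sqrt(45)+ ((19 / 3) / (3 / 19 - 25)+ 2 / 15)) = -287 / 2360+ 3 * sqrt(5) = 6.59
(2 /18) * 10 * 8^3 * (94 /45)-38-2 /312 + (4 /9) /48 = 1211317 /1053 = 1150.35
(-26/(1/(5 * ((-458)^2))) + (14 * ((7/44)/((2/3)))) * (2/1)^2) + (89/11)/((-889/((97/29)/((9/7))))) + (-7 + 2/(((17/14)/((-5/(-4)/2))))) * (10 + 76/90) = -845144493539356/30992445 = -27269371.41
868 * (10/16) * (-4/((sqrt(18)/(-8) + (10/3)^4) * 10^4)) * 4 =-22498560/3199940951 - 8542422 * sqrt(2)/399992618875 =-0.01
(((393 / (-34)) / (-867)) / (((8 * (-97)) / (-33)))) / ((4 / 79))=341517 / 30499904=0.01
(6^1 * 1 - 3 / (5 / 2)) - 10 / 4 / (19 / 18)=231 / 95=2.43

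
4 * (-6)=-24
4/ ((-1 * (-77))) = 4/ 77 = 0.05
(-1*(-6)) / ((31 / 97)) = 582 / 31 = 18.77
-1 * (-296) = 296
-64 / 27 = -2.37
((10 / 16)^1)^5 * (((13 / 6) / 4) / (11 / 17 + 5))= 690625 / 75497472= 0.01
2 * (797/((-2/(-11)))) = 8767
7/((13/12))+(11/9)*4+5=1913/117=16.35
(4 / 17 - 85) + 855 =13094 / 17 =770.24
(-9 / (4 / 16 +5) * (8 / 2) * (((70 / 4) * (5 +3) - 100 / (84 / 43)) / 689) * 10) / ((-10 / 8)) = 238720 / 33761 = 7.07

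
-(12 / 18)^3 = -8 / 27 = -0.30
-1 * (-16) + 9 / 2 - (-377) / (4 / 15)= 5737 / 4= 1434.25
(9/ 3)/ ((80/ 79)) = 237/ 80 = 2.96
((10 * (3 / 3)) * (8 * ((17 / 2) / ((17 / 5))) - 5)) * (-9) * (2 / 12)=-225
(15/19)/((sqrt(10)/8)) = 12 *sqrt(10)/19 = 2.00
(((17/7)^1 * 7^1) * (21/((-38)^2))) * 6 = 1071/722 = 1.48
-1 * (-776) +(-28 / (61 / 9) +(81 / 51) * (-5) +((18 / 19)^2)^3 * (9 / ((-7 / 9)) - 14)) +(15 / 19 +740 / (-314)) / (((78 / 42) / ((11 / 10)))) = 1037870793174458883 / 1394027696830678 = 744.51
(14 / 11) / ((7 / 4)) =8 / 11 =0.73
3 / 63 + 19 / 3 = 134 / 21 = 6.38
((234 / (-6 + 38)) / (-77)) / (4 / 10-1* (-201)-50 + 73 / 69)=-3105 / 4984672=-0.00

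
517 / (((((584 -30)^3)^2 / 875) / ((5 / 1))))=2261875 / 28910698749983296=0.00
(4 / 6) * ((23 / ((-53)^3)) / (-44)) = 23 / 9825882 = 0.00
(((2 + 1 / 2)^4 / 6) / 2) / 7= 625 / 1344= 0.47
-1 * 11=-11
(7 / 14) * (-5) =-5 / 2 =-2.50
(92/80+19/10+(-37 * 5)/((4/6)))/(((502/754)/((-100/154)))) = 940615/3514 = 267.68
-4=-4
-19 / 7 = -2.71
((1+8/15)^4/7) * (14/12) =0.92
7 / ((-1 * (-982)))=7 / 982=0.01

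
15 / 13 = 1.15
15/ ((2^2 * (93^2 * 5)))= 1/ 11532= 0.00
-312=-312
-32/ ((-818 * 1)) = 16/ 409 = 0.04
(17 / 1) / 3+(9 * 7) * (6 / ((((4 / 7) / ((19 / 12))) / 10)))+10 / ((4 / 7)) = 10496.92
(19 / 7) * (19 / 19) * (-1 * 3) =-57 / 7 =-8.14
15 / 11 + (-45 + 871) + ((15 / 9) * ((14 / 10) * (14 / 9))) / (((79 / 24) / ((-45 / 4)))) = 708199 / 869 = 814.96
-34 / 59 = -0.58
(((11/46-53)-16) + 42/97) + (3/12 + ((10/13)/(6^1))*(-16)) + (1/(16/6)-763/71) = -3978431185/49421112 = -80.50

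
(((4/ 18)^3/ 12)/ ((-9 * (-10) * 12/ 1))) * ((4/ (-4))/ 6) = -1/ 7085880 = -0.00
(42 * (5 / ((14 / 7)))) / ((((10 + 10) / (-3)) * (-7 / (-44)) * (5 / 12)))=-1188 / 5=-237.60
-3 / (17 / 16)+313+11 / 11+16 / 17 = 5306 / 17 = 312.12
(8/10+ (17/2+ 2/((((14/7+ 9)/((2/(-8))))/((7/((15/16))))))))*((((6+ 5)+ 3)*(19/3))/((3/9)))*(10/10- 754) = -98713531/55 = -1794791.47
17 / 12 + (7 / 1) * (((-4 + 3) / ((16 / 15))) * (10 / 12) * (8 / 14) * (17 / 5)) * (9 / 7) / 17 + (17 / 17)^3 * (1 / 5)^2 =2743 / 4200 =0.65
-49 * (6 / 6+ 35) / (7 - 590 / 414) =-182574 / 577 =-316.42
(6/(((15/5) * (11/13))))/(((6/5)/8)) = 520/33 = 15.76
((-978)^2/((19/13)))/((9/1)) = 1381588/19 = 72715.16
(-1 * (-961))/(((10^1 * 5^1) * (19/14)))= 6727/475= 14.16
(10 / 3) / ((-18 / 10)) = -50 / 27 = -1.85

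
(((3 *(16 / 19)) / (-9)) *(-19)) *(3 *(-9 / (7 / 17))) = -2448 / 7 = -349.71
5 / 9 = 0.56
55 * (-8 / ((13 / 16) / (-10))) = 70400 / 13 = 5415.38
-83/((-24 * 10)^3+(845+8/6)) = 0.00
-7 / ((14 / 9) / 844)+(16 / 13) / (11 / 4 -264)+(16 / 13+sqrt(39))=-51579174 / 13585+sqrt(39)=-3790.53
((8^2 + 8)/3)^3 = 13824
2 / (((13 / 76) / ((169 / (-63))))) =-1976 / 63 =-31.37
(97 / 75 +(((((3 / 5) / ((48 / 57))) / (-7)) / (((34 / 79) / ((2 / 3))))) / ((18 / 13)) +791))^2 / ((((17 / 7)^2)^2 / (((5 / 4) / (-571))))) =-22573669021396642681 / 571589992355328000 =-39.49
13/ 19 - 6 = -101/ 19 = -5.32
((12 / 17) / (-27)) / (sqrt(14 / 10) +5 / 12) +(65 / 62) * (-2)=-2914745 / 1396023 - 64 * sqrt(35) / 15011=-2.11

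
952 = 952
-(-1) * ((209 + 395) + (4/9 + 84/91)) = 70828/117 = 605.37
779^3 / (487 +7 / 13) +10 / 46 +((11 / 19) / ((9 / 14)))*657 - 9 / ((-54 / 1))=4030821140542 / 4154559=970216.37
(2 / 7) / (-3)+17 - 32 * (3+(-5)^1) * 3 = 4387 / 21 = 208.90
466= 466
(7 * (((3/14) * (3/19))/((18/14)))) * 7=1.29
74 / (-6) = -37 / 3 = -12.33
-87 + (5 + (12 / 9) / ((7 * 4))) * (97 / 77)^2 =-9834929 / 124509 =-78.99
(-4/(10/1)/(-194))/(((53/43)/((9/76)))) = 387/1953580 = 0.00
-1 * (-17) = 17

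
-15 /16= -0.94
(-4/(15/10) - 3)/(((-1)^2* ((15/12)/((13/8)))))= -221/30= -7.37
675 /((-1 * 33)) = -225 /11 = -20.45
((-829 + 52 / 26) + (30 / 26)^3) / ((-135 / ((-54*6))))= -21762528 / 10985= -1981.11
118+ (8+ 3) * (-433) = -4645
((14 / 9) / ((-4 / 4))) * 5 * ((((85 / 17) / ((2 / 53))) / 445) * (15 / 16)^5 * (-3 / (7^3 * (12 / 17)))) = 380109375 / 18291359744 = 0.02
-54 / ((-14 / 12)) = 324 / 7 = 46.29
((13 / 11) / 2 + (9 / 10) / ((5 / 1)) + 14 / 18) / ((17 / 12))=15332 / 14025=1.09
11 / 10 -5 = -39 / 10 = -3.90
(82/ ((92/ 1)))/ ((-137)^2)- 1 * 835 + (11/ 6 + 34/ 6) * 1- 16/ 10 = -1789558356/ 2158435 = -829.10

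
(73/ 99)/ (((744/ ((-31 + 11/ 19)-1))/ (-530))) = 3849655/ 233244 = 16.50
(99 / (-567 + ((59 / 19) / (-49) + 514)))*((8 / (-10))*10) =368676 / 24701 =14.93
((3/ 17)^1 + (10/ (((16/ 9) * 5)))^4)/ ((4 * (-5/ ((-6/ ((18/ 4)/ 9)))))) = 74295/ 69632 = 1.07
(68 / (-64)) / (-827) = 17 / 13232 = 0.00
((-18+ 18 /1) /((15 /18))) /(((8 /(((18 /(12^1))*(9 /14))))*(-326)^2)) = 0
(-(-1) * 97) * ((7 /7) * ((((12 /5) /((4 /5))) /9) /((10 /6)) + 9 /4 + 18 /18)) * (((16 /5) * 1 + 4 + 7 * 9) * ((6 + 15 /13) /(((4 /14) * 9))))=13071429 /200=65357.14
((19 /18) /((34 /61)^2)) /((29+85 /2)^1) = 70699 /1487772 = 0.05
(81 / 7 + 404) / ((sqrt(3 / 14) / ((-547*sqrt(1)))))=-1591223*sqrt(42) / 21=-491062.08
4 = 4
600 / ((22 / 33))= 900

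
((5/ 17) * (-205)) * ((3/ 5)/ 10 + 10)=-20623/ 34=-606.56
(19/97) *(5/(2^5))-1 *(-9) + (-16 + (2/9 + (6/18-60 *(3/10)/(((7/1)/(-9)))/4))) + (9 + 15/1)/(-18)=-383567/195552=-1.96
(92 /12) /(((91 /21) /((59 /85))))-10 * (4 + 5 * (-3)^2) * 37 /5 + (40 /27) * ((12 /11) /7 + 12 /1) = -920644363 /255255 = -3606.76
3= 3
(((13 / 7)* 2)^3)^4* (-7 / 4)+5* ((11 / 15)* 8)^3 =-16102288943848661504 / 1334695551525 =-12064390.96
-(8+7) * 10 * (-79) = 11850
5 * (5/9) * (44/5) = 220/9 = 24.44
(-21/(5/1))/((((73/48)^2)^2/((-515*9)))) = 103338934272/28398241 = 3638.92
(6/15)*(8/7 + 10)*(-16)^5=-4673653.03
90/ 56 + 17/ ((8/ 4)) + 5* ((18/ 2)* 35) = 44383/ 28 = 1585.11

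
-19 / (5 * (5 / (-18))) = 342 / 25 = 13.68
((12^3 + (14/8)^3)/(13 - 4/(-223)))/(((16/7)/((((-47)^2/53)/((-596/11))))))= -4207846530965/93900763136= -44.81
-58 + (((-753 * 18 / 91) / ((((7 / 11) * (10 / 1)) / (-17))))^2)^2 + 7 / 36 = 92857902285080931745998211 / 3704590830622500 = 25065629790.34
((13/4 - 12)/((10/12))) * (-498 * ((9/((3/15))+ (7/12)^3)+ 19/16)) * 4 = 46570055/48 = 970209.48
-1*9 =-9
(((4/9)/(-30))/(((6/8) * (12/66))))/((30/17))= -374/6075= -0.06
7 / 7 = 1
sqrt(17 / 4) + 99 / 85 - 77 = -6446 / 85 + sqrt(17) / 2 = -73.77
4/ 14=2/ 7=0.29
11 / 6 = 1.83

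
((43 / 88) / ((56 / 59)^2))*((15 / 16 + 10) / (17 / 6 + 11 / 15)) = 56131125 / 33746944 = 1.66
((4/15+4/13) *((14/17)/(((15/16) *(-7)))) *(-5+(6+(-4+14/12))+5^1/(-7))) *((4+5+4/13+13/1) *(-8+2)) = -3177472/129285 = -24.58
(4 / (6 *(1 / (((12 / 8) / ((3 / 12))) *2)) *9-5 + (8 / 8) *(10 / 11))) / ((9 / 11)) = 968 / 81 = 11.95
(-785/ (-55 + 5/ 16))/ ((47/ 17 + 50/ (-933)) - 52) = -39842832/ 136809925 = -0.29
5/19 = 0.26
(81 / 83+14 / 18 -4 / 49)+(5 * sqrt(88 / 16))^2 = 139.17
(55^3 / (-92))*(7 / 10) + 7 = -231637 / 184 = -1258.90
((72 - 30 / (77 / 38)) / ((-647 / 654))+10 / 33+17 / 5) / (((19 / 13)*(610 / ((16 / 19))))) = -0.05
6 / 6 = 1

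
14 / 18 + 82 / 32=481 / 144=3.34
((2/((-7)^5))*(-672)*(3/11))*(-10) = -5760/26411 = -0.22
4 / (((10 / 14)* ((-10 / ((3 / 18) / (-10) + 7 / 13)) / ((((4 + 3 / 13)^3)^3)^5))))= -47217551586722628497939301150457477067908475259150463898549787700176239013671875 / 10460331703633494863985332768922716638017126572191254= -4513963125119748035007103000.00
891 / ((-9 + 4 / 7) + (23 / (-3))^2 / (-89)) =-4995837 / 50962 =-98.03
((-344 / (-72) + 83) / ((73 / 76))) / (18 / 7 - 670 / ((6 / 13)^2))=-840560 / 28906613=-0.03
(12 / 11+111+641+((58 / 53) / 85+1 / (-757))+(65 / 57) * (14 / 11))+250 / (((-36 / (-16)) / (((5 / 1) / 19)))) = 5027836827071 / 6414746085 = 783.79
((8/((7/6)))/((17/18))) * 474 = 409536/119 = 3441.48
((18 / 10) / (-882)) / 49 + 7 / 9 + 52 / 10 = 1291729 / 216090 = 5.98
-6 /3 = -2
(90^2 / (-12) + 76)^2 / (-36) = -358801 / 36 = -9966.69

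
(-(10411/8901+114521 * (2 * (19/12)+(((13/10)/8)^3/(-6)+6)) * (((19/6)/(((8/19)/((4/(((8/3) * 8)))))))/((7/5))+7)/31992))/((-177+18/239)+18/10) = 255482071982600409439/169540599638340403200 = 1.51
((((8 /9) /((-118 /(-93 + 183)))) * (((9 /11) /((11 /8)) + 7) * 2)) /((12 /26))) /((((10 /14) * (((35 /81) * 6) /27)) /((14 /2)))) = -81287388 /35695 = -2277.28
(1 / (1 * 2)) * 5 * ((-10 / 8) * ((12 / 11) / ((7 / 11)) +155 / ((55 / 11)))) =-5725 / 56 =-102.23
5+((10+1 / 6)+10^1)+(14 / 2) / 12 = 103 / 4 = 25.75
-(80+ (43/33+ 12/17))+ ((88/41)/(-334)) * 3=-315083981/3841167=-82.03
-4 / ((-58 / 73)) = 146 / 29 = 5.03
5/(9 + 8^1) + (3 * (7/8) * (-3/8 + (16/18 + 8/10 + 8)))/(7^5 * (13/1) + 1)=1049160607/3565789440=0.29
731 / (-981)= -731 / 981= -0.75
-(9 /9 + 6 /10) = -1.60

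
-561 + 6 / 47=-26361 / 47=-560.87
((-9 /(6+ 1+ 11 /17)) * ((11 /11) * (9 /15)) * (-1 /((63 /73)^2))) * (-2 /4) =-0.47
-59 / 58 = -1.02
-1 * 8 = -8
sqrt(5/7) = 0.85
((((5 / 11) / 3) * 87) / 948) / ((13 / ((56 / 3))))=2030 / 101673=0.02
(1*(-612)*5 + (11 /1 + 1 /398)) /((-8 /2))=1213501 /1592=762.25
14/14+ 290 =291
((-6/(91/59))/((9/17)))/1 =-2006/273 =-7.35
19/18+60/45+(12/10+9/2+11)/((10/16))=13099/450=29.11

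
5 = 5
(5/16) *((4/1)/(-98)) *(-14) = 5/28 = 0.18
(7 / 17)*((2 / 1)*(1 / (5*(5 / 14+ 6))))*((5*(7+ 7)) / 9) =2744 / 13617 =0.20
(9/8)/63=1/56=0.02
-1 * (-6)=6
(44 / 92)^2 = 121 / 529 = 0.23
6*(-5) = -30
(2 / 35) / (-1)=-0.06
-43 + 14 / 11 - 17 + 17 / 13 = -8211 / 143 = -57.42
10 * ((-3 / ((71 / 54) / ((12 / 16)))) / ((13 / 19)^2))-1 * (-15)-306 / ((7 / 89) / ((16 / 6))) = -10396.41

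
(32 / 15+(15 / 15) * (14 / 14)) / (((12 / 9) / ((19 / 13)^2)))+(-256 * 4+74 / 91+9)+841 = -3978831 / 23660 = -168.17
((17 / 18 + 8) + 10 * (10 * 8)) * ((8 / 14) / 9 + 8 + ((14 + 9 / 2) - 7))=35892865 / 2268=15825.78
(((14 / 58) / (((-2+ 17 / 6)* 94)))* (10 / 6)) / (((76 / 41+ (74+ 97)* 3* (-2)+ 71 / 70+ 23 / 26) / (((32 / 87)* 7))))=-14625520 / 1130671376553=-0.00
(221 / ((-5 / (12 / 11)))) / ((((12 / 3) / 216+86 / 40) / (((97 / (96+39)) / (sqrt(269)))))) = -1028976 * sqrt(269) / 17324945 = -0.97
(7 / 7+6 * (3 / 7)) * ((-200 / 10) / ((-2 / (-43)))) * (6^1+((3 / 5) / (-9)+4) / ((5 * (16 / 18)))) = -296055 / 28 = -10573.39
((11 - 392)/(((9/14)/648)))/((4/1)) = -96012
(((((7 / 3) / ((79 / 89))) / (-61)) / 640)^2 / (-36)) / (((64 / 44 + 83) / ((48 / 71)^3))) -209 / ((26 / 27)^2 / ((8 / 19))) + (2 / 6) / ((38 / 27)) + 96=39792247199195568926191 / 29752685005626031378800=1.34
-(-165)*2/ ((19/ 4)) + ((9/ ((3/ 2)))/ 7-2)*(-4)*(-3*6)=-1704/ 133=-12.81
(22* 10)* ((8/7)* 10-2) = 14520/7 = 2074.29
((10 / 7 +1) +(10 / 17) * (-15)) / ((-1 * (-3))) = -761 / 357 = -2.13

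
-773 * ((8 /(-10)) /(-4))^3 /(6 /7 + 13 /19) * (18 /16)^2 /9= -925281 /1640000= -0.56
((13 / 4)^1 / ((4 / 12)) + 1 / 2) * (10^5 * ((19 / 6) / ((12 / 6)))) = 4868750 / 3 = 1622916.67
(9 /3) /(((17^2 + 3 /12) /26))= 24 /89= 0.27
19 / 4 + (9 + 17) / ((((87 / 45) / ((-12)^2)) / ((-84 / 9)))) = -2096089 / 116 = -18069.73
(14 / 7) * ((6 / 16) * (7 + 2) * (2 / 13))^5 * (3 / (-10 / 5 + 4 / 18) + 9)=129140163 / 233971712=0.55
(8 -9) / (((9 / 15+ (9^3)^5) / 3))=-5 / 343151886824416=-0.00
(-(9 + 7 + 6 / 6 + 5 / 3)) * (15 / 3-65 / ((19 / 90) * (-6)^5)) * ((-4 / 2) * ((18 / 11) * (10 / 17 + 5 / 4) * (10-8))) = 36194375 / 31977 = 1131.89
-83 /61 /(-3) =83 /183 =0.45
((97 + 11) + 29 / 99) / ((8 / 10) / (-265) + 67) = 14205325 / 8788329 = 1.62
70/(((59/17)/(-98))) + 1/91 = -10612361/5369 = -1976.60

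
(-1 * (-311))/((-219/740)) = -230140/219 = -1050.87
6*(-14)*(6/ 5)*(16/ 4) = -2016/ 5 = -403.20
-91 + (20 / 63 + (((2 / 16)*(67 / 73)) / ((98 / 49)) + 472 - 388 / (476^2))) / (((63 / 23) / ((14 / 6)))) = 1251556221649 / 4019231664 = 311.39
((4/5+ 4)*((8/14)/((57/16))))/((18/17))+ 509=509.73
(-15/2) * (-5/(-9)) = -25/6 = -4.17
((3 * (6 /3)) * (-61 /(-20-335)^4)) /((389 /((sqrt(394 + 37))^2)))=-0.00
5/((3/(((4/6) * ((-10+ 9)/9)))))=-10/81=-0.12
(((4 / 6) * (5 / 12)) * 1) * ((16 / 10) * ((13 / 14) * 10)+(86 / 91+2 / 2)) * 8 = 30580 / 819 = 37.34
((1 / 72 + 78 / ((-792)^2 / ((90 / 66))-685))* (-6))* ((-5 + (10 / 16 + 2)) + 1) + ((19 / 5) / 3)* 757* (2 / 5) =704878220447 / 1837234400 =383.66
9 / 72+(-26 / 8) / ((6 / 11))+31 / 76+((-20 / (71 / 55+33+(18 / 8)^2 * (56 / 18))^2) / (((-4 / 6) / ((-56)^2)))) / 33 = -118461674197 / 27633162468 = -4.29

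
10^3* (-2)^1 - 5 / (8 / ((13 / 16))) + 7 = -255169 / 128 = -1993.51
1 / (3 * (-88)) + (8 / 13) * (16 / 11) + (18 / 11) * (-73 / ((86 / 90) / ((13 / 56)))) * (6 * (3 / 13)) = -40588501 / 1033032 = -39.29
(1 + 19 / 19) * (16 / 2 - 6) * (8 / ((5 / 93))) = 2976 / 5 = 595.20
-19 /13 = -1.46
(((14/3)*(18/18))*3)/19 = 14/19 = 0.74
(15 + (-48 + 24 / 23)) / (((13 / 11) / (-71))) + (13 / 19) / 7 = 76350542 / 39767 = 1919.95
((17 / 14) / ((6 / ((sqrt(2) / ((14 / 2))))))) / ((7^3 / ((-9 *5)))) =-255 *sqrt(2) / 67228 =-0.01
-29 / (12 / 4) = -29 / 3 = -9.67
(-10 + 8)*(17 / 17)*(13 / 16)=-13 / 8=-1.62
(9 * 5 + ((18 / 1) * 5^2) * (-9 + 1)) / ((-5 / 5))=3555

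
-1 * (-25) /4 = 25 /4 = 6.25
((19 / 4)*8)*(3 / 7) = 114 / 7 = 16.29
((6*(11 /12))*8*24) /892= 264 /223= 1.18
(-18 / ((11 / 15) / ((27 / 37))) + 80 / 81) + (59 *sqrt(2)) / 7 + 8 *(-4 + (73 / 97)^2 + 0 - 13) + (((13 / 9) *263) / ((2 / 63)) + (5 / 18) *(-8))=59 *sqrt(2) / 7 + 7330256012351 / 620373006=11827.80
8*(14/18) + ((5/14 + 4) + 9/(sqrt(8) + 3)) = 4735/126 - 18*sqrt(2) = 12.12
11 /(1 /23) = 253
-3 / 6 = -1 / 2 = -0.50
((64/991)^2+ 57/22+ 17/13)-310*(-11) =958880507831/280875166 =3413.90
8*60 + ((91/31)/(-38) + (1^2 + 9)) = 577129/1178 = 489.92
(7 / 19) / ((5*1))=7 / 95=0.07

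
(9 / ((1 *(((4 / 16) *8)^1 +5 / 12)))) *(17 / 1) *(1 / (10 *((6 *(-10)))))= -153 / 1450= -0.11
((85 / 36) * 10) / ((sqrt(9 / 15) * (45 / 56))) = 2380 * sqrt(15) / 243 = 37.93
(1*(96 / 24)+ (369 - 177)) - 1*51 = 145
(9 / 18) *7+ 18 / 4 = 8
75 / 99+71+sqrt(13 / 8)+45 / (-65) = sqrt(26) / 4+30487 / 429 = 72.34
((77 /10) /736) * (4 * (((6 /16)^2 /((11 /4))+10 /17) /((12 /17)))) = 13391 /353280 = 0.04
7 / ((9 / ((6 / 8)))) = 7 / 12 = 0.58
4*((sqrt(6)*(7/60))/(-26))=-7*sqrt(6)/390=-0.04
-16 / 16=-1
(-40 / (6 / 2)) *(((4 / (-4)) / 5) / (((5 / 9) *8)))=3 / 5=0.60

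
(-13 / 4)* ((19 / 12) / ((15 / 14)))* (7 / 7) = -1729 / 360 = -4.80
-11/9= -1.22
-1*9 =-9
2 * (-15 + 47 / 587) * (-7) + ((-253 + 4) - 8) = -28247 / 587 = -48.12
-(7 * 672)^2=-22127616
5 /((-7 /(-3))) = 2.14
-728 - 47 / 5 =-3687 / 5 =-737.40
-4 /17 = -0.24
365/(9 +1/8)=40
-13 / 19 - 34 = -659 / 19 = -34.68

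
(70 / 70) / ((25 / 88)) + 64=1688 / 25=67.52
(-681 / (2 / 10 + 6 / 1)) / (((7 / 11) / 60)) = -2247300 / 217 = -10356.22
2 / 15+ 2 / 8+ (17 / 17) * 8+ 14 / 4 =11.88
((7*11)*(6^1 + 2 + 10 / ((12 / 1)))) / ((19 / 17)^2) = 1179409 / 2166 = 544.51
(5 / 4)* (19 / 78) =95 / 312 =0.30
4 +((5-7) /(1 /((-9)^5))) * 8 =944788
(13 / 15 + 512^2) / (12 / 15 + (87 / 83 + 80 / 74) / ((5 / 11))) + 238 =12135831365 / 252639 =48036.25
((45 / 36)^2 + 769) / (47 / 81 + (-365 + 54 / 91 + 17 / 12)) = -90877059 / 42741148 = -2.13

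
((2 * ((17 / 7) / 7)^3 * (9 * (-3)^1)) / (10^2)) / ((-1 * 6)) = 44217 / 11764900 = 0.00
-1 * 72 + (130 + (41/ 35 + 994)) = 36861/ 35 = 1053.17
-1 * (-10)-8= 2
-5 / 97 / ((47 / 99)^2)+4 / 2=379541 / 214273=1.77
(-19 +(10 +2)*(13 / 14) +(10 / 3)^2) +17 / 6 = 767 / 126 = 6.09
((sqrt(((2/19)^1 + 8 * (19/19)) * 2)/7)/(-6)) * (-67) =67 * sqrt(1463)/399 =6.42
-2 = -2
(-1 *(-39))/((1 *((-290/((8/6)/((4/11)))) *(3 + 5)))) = -143/2320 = -0.06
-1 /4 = -0.25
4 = 4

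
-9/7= -1.29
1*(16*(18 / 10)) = 144 / 5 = 28.80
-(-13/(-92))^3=-2197/778688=-0.00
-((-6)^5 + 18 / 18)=7775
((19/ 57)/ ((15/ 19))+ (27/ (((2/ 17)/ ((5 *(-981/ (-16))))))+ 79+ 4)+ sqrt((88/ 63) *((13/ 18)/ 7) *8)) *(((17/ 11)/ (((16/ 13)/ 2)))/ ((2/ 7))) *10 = 1105 *sqrt(286)/ 198+ 14265154631/ 2304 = 6191567.74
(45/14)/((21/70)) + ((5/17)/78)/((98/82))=696355/64974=10.72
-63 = -63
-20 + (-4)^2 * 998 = 15948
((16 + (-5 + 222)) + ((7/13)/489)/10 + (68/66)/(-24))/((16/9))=977399807/7458880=131.04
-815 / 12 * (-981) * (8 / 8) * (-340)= -22652925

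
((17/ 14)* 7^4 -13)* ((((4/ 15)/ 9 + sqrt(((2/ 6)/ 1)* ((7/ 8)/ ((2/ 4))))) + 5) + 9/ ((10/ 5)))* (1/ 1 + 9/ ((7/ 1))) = 7740* sqrt(21)/ 7 + 442556/ 7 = 68289.31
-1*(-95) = 95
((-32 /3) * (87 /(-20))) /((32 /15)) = 21.75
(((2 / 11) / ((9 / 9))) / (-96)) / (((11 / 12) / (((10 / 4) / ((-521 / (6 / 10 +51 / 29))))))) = 0.00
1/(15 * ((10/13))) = 13/150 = 0.09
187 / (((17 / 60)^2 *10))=3960 / 17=232.94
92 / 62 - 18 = -512 / 31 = -16.52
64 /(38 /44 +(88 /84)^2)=620928 /19027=32.63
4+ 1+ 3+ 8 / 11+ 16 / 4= 140 / 11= 12.73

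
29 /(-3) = -29 /3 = -9.67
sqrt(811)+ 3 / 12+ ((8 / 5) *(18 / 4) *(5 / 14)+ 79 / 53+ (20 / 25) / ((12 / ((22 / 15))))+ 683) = sqrt(811)+ 229526123 / 333900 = 715.89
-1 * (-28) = 28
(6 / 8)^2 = 9 / 16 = 0.56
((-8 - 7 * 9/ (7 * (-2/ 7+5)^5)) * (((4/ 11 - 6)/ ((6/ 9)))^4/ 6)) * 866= -13917512595199039/ 2357947691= -5902383.95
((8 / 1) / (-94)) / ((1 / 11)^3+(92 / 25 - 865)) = 66550 / 673519353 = 0.00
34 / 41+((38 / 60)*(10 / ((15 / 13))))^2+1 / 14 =36066091 / 1162350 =31.03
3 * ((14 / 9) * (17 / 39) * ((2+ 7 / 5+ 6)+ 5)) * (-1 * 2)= -3808 / 65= -58.58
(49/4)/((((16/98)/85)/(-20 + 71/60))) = -46082393/384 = -120006.23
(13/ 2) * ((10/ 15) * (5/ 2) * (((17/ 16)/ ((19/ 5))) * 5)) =15.15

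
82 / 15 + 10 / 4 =239 / 30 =7.97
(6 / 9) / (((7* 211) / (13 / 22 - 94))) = -685 / 16247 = -0.04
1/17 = 0.06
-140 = -140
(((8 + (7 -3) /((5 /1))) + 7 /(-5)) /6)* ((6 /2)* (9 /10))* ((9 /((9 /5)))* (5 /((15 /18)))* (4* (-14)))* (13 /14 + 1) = -53946 /5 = -10789.20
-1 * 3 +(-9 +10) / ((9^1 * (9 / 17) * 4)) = -955 / 324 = -2.95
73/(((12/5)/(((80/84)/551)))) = 0.05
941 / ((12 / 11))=10351 / 12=862.58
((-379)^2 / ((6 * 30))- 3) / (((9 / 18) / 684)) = 5437838 / 5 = 1087567.60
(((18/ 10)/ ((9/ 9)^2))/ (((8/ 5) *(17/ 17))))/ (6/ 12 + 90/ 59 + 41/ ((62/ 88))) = 5487/ 293708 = 0.02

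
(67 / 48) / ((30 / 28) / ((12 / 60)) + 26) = 469 / 10536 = 0.04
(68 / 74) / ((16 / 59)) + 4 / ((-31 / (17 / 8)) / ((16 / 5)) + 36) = 1112463 / 316424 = 3.52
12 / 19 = 0.63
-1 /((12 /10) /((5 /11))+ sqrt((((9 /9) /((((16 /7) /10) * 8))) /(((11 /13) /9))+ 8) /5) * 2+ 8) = -1170400 /11237181+ 500 * sqrt(534985) /11237181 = -0.07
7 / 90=0.08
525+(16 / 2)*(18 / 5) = 2769 / 5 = 553.80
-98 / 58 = -49 / 29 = -1.69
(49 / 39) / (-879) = -49 / 34281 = -0.00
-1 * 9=-9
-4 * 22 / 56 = -11 / 7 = -1.57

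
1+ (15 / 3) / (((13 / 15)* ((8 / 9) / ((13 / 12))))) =257 / 32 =8.03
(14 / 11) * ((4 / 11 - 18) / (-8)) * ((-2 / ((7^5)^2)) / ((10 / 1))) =-97 / 48827864470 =-0.00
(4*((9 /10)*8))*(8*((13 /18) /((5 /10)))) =1664 /5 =332.80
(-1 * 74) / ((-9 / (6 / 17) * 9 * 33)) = 148 / 15147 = 0.01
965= 965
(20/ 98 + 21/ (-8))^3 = -854670349/ 60236288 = -14.19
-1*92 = -92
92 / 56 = 23 / 14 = 1.64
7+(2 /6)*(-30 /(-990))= 694 /99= 7.01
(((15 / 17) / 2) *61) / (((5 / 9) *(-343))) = -1647 / 11662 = -0.14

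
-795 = -795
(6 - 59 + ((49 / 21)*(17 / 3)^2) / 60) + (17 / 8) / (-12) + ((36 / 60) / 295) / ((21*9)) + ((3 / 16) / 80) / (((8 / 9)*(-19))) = -1689911486587 / 32543078400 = -51.93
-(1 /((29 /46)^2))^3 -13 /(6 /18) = -32672406415 /594823321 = -54.93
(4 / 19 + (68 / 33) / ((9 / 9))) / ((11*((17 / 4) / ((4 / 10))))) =11392 / 586245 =0.02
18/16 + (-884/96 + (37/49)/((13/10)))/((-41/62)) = 14.17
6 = 6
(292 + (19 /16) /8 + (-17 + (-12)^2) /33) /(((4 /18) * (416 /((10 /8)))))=18754365 /4685824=4.00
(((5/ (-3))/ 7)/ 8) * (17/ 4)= -85/ 672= -0.13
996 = 996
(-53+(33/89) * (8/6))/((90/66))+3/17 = -869846/22695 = -38.33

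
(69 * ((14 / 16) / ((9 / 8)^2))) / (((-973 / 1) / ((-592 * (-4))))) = -435712 / 3753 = -116.10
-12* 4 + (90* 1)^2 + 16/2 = 8060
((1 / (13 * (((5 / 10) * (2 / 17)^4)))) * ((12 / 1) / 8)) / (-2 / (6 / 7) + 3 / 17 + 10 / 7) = -89450991 / 54080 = -1654.05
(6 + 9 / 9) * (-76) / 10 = -266 / 5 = -53.20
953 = 953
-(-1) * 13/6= 13/6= 2.17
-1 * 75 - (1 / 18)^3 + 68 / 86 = -18609955 / 250776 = -74.21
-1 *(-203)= 203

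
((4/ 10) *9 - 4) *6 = -12/ 5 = -2.40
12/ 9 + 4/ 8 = 11/ 6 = 1.83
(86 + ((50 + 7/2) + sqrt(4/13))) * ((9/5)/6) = 3 * sqrt(13)/65 + 837/20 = 42.02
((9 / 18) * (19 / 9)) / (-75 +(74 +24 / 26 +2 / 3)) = 247 / 138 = 1.79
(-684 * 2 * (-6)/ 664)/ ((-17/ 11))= -8.00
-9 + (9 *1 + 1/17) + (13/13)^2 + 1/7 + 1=262/119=2.20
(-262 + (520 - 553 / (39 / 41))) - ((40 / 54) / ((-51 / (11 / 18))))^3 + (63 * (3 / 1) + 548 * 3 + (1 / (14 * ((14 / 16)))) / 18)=1830390596225526854 / 1212463801385109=1509.65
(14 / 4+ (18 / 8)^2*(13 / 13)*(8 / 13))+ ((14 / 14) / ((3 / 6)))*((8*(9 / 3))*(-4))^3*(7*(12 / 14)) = -138018730 / 13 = -10616825.38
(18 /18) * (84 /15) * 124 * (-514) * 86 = -30695257.60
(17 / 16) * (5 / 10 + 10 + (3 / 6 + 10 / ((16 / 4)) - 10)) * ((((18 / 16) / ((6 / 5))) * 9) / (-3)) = -5355 / 512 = -10.46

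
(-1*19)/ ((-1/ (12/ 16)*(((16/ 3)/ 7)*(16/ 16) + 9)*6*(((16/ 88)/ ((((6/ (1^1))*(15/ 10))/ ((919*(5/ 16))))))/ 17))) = 671517/ 941975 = 0.71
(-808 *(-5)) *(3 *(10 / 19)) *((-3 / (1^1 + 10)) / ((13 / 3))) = -1090800 / 2717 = -401.47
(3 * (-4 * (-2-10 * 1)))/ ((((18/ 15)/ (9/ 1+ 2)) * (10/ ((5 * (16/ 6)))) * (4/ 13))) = 5720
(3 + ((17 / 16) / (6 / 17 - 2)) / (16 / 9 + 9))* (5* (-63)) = -5749515 / 6208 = -926.15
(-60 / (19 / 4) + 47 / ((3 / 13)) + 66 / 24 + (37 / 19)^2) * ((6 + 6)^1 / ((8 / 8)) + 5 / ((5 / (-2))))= 4279525 / 2166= 1975.77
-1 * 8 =-8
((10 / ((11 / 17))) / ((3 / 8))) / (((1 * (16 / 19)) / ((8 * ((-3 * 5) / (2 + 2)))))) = -16150 / 11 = -1468.18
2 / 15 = 0.13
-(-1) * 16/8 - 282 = -280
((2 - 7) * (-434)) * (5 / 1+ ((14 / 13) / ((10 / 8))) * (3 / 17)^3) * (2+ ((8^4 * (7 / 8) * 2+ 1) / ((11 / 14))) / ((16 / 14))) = 121860893210301 / 1405118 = 86726448.04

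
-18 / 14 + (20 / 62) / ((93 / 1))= -25877 / 20181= -1.28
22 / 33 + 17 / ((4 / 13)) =671 / 12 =55.92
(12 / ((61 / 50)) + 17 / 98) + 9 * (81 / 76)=4452787 / 227164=19.60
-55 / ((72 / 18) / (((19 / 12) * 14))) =-7315 / 24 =-304.79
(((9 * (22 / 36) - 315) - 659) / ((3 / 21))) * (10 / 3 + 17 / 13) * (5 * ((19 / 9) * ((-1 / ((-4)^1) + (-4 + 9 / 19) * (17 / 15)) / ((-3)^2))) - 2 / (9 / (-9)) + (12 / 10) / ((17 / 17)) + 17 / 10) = -464217397 / 29160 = -15919.66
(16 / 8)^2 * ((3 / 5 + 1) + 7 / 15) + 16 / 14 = 988 / 105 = 9.41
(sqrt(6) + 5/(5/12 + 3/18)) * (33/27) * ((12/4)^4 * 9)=891 * sqrt(6) + 53460/7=9819.64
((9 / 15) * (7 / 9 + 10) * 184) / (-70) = -17.00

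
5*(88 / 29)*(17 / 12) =1870 / 87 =21.49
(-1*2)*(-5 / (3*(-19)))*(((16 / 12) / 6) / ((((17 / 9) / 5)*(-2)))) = 50 / 969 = 0.05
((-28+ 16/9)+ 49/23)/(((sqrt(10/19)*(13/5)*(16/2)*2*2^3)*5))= -4987*sqrt(190)/3444480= -0.02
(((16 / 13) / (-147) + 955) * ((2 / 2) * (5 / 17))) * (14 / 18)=9124945 / 41769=218.46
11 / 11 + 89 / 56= 145 / 56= 2.59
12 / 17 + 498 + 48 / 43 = 365370 / 731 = 499.82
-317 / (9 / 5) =-1585 / 9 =-176.11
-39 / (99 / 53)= -689 / 33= -20.88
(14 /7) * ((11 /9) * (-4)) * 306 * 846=-2531232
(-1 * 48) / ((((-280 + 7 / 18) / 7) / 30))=25920 / 719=36.05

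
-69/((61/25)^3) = -1078125/226981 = -4.75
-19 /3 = -6.33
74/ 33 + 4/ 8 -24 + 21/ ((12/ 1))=-2575/ 132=-19.51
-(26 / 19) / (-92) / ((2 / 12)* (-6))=-13 / 874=-0.01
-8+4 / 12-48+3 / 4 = -659 / 12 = -54.92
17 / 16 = 1.06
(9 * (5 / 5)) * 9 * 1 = 81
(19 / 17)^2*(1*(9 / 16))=3249 / 4624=0.70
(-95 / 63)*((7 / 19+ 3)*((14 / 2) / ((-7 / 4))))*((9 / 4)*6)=1920 / 7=274.29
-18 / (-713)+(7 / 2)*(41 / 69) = 9005 / 4278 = 2.10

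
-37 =-37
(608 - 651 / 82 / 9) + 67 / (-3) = 143857 / 246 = 584.78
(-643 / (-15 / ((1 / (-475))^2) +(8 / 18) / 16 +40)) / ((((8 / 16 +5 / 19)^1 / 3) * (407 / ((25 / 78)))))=10995300 / 18694403056901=0.00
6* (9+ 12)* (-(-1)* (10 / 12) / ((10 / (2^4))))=168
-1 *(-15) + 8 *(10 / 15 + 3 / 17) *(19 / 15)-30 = -4939 / 765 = -6.46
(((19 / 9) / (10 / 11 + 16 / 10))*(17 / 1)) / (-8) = -17765 / 9936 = -1.79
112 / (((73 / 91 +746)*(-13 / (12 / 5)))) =-0.03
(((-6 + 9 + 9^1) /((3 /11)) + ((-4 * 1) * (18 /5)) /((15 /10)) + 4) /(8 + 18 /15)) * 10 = 960 /23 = 41.74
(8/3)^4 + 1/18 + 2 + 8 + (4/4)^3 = 9983/162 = 61.62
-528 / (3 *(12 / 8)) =-352 / 3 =-117.33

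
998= 998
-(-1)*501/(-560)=-501/560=-0.89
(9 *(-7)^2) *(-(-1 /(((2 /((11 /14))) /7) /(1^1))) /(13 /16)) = 19404 /13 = 1492.62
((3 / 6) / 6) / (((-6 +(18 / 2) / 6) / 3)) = -1 / 18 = -0.06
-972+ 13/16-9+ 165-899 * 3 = -56195/16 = -3512.19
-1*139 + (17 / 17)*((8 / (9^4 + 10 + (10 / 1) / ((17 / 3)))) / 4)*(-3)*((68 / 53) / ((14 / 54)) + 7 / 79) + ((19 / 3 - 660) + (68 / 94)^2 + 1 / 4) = -68745486413465153 / 86811042122364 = -791.90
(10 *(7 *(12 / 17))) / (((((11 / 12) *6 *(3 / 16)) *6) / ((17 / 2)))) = 2240 / 33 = 67.88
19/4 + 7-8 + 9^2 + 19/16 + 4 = 1439/16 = 89.94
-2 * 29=-58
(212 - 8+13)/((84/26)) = 403/6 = 67.17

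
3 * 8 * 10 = 240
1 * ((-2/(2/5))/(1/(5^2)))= -125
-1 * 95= -95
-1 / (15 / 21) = -7 / 5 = -1.40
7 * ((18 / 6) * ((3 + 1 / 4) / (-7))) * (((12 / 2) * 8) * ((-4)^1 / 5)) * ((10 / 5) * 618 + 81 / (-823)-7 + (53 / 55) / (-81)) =460096.30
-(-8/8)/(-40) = -1/40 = -0.02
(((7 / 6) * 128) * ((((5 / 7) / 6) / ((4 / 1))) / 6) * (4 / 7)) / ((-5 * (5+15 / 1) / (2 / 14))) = -0.00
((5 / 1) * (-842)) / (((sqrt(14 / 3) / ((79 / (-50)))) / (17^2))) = 9611851 * sqrt(42) / 70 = 889884.49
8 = 8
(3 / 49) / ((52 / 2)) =3 / 1274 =0.00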